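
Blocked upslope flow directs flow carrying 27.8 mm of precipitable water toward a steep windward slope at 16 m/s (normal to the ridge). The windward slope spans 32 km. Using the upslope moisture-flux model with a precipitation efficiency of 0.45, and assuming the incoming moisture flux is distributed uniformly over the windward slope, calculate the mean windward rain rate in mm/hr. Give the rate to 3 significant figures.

R ≈ 22.5 mm/hr

Incoming column moisture flux per unit ridge length: F = V × PW = 16 × 27.8 = 444.8 mm·m/s.
Spread over the 32 km slope with efficiency ε = 0.45: R = ε·F/W = 0.45 × 444.8 / 32000 m = 6.255e-03 mm/s.
R = 6.255e-03 × 3600 = 22.5 mm/hr.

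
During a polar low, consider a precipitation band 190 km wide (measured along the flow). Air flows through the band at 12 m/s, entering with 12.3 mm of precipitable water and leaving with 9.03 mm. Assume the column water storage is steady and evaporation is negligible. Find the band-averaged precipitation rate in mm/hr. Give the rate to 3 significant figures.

Column moisture flux per unit crosswind length is F = V × PW.
Inflow: F_in = 12 × 12.3 = 147.6 mm·m/s
Outflow: F_out = 12 × 9.03 = 108.36 mm·m/s
Steady-state rate R = (F_in − F_out)/L = (147.6 − 108.36) / 190000 m = 2.065e-04 mm/s.
R = 2.065e-04 × 3600 = 0.743 mm/hr.

R ≈ 0.743 mm/hr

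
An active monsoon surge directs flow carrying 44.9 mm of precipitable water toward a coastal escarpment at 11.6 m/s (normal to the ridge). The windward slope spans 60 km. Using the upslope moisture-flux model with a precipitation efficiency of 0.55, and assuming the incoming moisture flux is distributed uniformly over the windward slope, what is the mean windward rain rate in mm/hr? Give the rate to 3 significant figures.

R ≈ 17.2 mm/hr

Incoming column moisture flux per unit ridge length: F = V × PW = 11.6 × 44.9 = 520.84 mm·m/s.
Spread over the 60 km slope with efficiency ε = 0.55: R = ε·F/W = 0.55 × 520.84 / 60000 m = 4.774e-03 mm/s.
R = 4.774e-03 × 3600 = 17.2 mm/hr.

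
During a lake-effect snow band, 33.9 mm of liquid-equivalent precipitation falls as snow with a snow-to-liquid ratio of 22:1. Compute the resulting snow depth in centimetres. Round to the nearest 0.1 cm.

Snow depth = liquid × ratio = 33.9 mm × 22 = 745.8 mm = 74.6 cm.

snow depth ≈ 74.6 cm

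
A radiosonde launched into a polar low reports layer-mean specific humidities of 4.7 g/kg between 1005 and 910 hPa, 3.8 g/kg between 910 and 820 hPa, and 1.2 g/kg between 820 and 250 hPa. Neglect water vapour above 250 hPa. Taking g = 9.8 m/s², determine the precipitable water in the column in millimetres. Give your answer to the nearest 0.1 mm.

PW ≈ 15.0 mm

Precipitable water is the column-integrated vapour mass per unit area: PW = (1/g) Σ q̄ Δp, with q in kg/kg and Δp in Pa (1 kg/m² of water = 1 mm).
Layer 1005–910 hPa: Δp = 95 hPa = 9500 Pa, q̄ = 0.0047 kg/kg → 0.0047 × 9500 / 9.8 = 4.56 mm
Layer 910–820 hPa: Δp = 90 hPa = 9000 Pa, q̄ = 0.0038 kg/kg → 0.0038 × 9000 / 9.8 = 3.49 mm
Layer 820–250 hPa: Δp = 570 hPa = 57000 Pa, q̄ = 0.0012 kg/kg → 0.0012 × 57000 / 9.8 = 6.98 mm
PW = 4.56 + 3.49 + 6.98 = 15.03 ≈ 15.0 mm.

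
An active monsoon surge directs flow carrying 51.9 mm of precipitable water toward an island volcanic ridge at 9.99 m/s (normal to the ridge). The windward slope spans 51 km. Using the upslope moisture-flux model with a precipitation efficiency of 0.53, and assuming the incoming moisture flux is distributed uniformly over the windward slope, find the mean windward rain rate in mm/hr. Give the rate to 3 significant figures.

R ≈ 19.4 mm/hr

Incoming column moisture flux per unit ridge length: F = V × PW = 9.99 × 51.9 = 518.481 mm·m/s.
Spread over the 51 km slope with efficiency ε = 0.53: R = ε·F/W = 0.53 × 518.481 / 51000 m = 5.388e-03 mm/s.
R = 5.388e-03 × 3600 = 19.4 mm/hr.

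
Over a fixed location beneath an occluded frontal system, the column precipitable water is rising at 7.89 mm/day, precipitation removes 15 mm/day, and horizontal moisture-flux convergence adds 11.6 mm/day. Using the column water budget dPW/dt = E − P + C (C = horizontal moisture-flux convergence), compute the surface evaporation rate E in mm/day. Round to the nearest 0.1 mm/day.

E ≈ 11.3 mm/day

dPW/dt = +7.89 mm/day.
E = dPW/dt + P − C = (+7.89) + 15 − (11.6) = 11.3 mm/day.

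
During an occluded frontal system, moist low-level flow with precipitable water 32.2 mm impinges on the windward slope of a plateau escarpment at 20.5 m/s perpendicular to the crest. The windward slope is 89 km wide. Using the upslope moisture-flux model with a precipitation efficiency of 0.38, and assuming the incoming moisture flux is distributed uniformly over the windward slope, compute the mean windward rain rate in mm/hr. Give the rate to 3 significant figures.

Incoming column moisture flux per unit ridge length: F = V × PW = 20.5 × 32.2 = 660.1 mm·m/s.
Spread over the 89 km slope with efficiency ε = 0.38: R = ε·F/W = 0.38 × 660.1 / 89000 m = 2.818e-03 mm/s.
R = 2.818e-03 × 3600 = 10.1 mm/hr.

R ≈ 10.1 mm/hr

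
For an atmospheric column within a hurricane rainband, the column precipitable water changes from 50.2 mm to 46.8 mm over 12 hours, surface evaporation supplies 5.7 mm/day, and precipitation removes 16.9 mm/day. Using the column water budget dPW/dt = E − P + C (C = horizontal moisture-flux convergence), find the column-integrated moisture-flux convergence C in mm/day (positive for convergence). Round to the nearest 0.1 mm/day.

dPW/dt = (46.8 − 50.2) mm / (12/24 day) = -6.800 mm/day.
C = dPW/dt − E + P = (-6.800) − 5.7 + 16.9 = 4.4 mm/day.

C ≈ 4.4 mm/day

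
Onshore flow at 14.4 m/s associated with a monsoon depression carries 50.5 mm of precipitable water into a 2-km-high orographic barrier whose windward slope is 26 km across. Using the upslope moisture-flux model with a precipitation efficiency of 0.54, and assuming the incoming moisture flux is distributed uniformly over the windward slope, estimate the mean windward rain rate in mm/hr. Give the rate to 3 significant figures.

R ≈ 54.4 mm/hr

Incoming column moisture flux per unit ridge length: F = V × PW = 14.4 × 50.5 = 727.2 mm·m/s.
Spread over the 26 km slope with efficiency ε = 0.54: R = ε·F/W = 0.54 × 727.2 / 26000 m = 1.510e-02 mm/s.
R = 1.510e-02 × 3600 = 54.4 mm/hr.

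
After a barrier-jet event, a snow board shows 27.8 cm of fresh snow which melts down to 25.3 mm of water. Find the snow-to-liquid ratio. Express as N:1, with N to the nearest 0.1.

Ratio = snow depth / SWE = 278 mm / 25.3 mm = 11.0, i.e. 11.0:1.

ratio ≈ 11.0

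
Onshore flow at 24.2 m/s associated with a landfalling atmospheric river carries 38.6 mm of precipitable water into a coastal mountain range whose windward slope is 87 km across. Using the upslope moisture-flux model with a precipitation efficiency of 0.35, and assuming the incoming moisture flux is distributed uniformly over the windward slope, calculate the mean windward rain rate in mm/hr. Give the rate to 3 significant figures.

Incoming column moisture flux per unit ridge length: F = V × PW = 24.2 × 38.6 = 934.12 mm·m/s.
Spread over the 87 km slope with efficiency ε = 0.35: R = ε·F/W = 0.35 × 934.12 / 87000 m = 3.758e-03 mm/s.
R = 3.758e-03 × 3600 = 13.5 mm/hr.

R ≈ 13.5 mm/hr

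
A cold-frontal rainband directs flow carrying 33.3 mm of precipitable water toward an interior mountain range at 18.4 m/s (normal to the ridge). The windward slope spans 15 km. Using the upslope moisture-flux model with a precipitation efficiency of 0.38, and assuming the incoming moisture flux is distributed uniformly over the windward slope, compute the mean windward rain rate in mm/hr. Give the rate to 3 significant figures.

Incoming column moisture flux per unit ridge length: F = V × PW = 18.4 × 33.3 = 612.72 mm·m/s.
Spread over the 15 km slope with efficiency ε = 0.38: R = ε·F/W = 0.38 × 612.72 / 15000 m = 1.552e-02 mm/s.
R = 1.552e-02 × 3600 = 55.9 mm/hr.

R ≈ 55.9 mm/hr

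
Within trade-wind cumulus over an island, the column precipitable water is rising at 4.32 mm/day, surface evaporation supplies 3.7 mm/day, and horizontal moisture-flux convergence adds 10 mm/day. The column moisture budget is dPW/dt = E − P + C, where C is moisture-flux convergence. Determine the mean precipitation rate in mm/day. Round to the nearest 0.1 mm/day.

P ≈ 9.4 mm/day

dPW/dt = +4.32 mm/day.
P = E + C − dPW/dt = 3.7 + (10) − (+4.32) = 9.4 mm/day.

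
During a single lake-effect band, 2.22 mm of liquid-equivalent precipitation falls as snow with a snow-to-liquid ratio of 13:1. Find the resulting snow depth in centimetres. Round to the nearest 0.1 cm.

snow depth ≈ 2.9 cm

Snow depth = liquid × ratio = 2.22 mm × 13 = 28.86 mm = 2.9 cm.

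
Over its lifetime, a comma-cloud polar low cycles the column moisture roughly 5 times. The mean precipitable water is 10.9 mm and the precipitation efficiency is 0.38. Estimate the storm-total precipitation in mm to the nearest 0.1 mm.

Each cycle deposits ε × PW = 0.38 × 10.9 = 4.142 mm.
Over 5 cycles: 5 × 4.142 = 20.7 mm.

precipitation ≈ 20.7 mm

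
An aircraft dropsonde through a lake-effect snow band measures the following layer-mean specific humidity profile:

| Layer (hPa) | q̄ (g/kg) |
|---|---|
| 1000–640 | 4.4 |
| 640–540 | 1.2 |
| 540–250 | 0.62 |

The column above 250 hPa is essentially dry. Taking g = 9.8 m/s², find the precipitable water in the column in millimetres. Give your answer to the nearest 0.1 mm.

Precipitable water is the column-integrated vapour mass per unit area: PW = (1/g) Σ q̄ Δp, with q in kg/kg and Δp in Pa (1 kg/m² of water = 1 mm).
Layer 1000–640 hPa: Δp = 360 hPa = 36000 Pa, q̄ = 0.0044 kg/kg → 0.0044 × 36000 / 9.8 = 16.16 mm
Layer 640–540 hPa: Δp = 100 hPa = 10000 Pa, q̄ = 0.0012 kg/kg → 0.0012 × 10000 / 9.8 = 1.22 mm
Layer 540–250 hPa: Δp = 290 hPa = 29000 Pa, q̄ = 0.00062 kg/kg → 0.00062 × 29000 / 9.8 = 1.83 mm
PW = 16.16 + 1.22 + 1.83 = 19.21 ≈ 19.2 mm.

PW ≈ 19.2 mm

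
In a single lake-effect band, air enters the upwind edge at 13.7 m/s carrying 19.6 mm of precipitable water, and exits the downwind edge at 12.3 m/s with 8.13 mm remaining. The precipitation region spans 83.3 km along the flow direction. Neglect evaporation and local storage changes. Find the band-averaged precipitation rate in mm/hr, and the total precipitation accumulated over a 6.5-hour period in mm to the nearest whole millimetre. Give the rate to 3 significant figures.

R ≈ 7.28 mm/hr; total ≈ 47 mm

Column moisture flux per unit crosswind length is F = V × PW.
Inflow: F_in = 13.7 × 19.6 = 268.52 mm·m/s
Outflow: F_out = 12.3 × 8.13 = 99.999 mm·m/s
Steady-state rate R = (F_in − F_out)/L = (268.52 − 99.999) / 83300 m = 2.023e-03 mm/s.
R = 2.023e-03 × 3600 = 7.28 mm/hr.
Over 6.5 h: total = 7.28 × 6.5 = 47.32 ≈ 47 mm.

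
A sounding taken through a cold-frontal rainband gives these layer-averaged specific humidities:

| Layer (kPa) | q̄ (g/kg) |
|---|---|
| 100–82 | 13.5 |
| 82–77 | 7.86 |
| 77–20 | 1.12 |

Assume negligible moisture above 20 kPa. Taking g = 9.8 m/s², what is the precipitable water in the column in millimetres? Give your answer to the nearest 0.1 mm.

Precipitable water is the column-integrated vapour mass per unit area: PW = (1/g) Σ q̄ Δp, with q in kg/kg and Δp in Pa (1 kg/m² of water = 1 mm).
Layer 100–82 kPa: Δp = 180 hPa = 18000 Pa, q̄ = 0.0135 kg/kg → 0.0135 × 18000 / 9.8 = 24.80 mm
Layer 82–77 kPa: Δp = 50 hPa = 5000 Pa, q̄ = 0.00786 kg/kg → 0.00786 × 5000 / 9.8 = 4.01 mm
Layer 77–20 kPa: Δp = 570 hPa = 57000 Pa, q̄ = 0.00112 kg/kg → 0.00112 × 57000 / 9.8 = 6.51 mm
PW = 24.80 + 4.01 + 6.51 = 35.32 ≈ 35.3 mm.

PW ≈ 35.3 mm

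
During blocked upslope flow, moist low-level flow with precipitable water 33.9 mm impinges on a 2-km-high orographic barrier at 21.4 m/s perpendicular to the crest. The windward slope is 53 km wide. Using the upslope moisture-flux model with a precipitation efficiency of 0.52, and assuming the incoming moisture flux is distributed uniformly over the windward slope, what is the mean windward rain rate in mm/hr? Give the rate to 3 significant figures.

Incoming column moisture flux per unit ridge length: F = V × PW = 21.4 × 33.9 = 725.46 mm·m/s.
Spread over the 53 km slope with efficiency ε = 0.52: R = ε·F/W = 0.52 × 725.46 / 53000 m = 7.118e-03 mm/s.
R = 7.118e-03 × 3600 = 25.6 mm/hr.

R ≈ 25.6 mm/hr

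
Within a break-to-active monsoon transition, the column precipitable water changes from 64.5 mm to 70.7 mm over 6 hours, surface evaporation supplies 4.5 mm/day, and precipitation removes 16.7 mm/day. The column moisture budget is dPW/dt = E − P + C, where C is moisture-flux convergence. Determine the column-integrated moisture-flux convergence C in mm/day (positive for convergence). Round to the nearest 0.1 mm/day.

C ≈ 37.0 mm/day

dPW/dt = (70.7 − 64.5) mm / (6/24 day) = +24.800 mm/day.
C = dPW/dt − E + P = (+24.800) − 4.5 + 16.7 = 37.0 mm/day.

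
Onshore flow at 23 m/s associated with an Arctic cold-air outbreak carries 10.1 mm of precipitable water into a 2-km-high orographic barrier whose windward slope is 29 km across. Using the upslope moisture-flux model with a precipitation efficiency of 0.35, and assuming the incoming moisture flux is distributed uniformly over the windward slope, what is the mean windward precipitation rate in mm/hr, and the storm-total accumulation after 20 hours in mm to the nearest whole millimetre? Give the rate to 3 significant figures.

R ≈ 10.1 mm/hr; total ≈ 202 mm

Incoming column moisture flux per unit ridge length: F = V × PW = 23 × 10.1 = 232.3 mm·m/s.
Spread over the 29 km slope with efficiency ε = 0.35: R = ε·F/W = 0.35 × 232.3 / 29000 m = 2.804e-03 mm/s.
R = 2.804e-03 × 3600 = 10.1 mm/hr.
Over 20 h: total = 10.1 × 20 = 202 mm.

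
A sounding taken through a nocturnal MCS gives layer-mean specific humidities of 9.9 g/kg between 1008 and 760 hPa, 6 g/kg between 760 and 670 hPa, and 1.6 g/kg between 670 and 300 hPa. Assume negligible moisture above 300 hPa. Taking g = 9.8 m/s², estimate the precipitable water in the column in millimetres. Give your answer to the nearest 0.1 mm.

Precipitable water is the column-integrated vapour mass per unit area: PW = (1/g) Σ q̄ Δp, with q in kg/kg and Δp in Pa (1 kg/m² of water = 1 mm).
Layer 1008–760 hPa: Δp = 248 hPa = 24800 Pa, q̄ = 0.0099 kg/kg → 0.0099 × 24800 / 9.8 = 25.05 mm
Layer 760–670 hPa: Δp = 90 hPa = 9000 Pa, q̄ = 0.006 kg/kg → 0.006 × 9000 / 9.8 = 5.51 mm
Layer 670–300 hPa: Δp = 370 hPa = 37000 Pa, q̄ = 0.0016 kg/kg → 0.0016 × 37000 / 9.8 = 6.04 mm
PW = 25.05 + 5.51 + 6.04 = 36.60 ≈ 36.6 mm.

PW ≈ 36.6 mm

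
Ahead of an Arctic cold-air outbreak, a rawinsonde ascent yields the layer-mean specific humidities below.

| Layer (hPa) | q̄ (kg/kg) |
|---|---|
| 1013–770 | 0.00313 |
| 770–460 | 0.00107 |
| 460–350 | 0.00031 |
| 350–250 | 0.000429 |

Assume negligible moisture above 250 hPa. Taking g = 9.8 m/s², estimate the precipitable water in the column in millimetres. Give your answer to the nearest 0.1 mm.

PW ≈ 11.9 mm

Precipitable water is the column-integrated vapour mass per unit area: PW = (1/g) Σ q̄ Δp, with q in kg/kg and Δp in Pa (1 kg/m² of water = 1 mm).
Layer 1013–770 hPa: Δp = 243 hPa = 24300 Pa, q̄ = 0.00313 kg/kg → 0.00313 × 24300 / 9.8 = 7.76 mm
Layer 770–460 hPa: Δp = 310 hPa = 31000 Pa, q̄ = 0.00107 kg/kg → 0.00107 × 31000 / 9.8 = 3.38 mm
Layer 460–350 hPa: Δp = 110 hPa = 11000 Pa, q̄ = 0.00031 kg/kg → 0.00031 × 11000 / 9.8 = 0.35 mm
Layer 350–250 hPa: Δp = 100 hPa = 10000 Pa, q̄ = 0.000429 kg/kg → 0.000429 × 10000 / 9.8 = 0.44 mm
PW = 7.76 + 3.38 + 0.35 + 0.44 = 11.93 ≈ 11.9 mm.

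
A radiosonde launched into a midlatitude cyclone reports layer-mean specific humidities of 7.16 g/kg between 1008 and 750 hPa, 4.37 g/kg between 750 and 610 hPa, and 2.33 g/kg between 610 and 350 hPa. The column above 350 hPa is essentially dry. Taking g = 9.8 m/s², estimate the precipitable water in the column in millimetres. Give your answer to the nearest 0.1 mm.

PW ≈ 31.3 mm

Precipitable water is the column-integrated vapour mass per unit area: PW = (1/g) Σ q̄ Δp, with q in kg/kg and Δp in Pa (1 kg/m² of water = 1 mm).
Layer 1008–750 hPa: Δp = 258 hPa = 25800 Pa, q̄ = 0.00716 kg/kg → 0.00716 × 25800 / 9.8 = 18.85 mm
Layer 750–610 hPa: Δp = 140 hPa = 14000 Pa, q̄ = 0.00437 kg/kg → 0.00437 × 14000 / 9.8 = 6.24 mm
Layer 610–350 hPa: Δp = 260 hPa = 26000 Pa, q̄ = 0.00233 kg/kg → 0.00233 × 26000 / 9.8 = 6.18 mm
PW = 18.85 + 6.24 + 6.18 = 31.27 ≈ 31.3 mm.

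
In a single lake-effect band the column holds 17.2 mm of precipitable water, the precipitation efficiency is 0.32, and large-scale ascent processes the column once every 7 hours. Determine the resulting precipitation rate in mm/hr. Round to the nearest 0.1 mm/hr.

Each overturning extracts ε × PW = 0.32 × 17.2 = 5.504 mm.
Rate = ε·PW / τ = 5.504 / 7 h = 0.8 mm/hr.

R ≈ 0.8 mm/hr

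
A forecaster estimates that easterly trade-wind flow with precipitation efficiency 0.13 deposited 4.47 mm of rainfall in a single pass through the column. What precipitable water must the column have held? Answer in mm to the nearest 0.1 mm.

PW ≈ 34.4 mm

PW = rainfall / ε = 4.47 / 0.13 = 34.4 mm.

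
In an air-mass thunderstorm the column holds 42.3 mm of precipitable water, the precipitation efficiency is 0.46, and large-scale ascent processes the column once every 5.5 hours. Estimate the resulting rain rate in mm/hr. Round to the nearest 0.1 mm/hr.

Each overturning extracts ε × PW = 0.46 × 42.3 = 19.458 mm.
Rate = ε·PW / τ = 19.458 / 5.5 h = 3.5 mm/hr.

R ≈ 3.5 mm/hr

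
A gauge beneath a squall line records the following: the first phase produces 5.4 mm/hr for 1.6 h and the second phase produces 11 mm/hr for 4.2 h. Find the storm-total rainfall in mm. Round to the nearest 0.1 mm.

Total = Σ Rᵢ Δtᵢ = 5.4 × 1.6 + 11 × 4.2
      = 8.64 + 46.2 = 54.8 mm.

total ≈ 54.8 mm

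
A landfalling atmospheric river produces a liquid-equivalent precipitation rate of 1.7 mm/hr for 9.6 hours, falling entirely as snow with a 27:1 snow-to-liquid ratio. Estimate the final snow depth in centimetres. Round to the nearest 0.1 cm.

Liquid-equivalent depth = 1.7 × 9.6 = 16.32 mm.
Snow depth = 16.32 mm × 27 = 440.64 mm = 44.1 cm.

snow depth ≈ 44.1 cm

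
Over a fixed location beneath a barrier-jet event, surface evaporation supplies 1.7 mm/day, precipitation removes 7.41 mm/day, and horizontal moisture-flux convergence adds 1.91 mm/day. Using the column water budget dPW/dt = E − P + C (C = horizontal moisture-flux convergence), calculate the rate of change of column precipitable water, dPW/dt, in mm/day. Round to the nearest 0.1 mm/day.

dPW/dt = E − P + C = 1.7 − 7.41 + (1.91) = -3.8 mm/day.

dPW/dt ≈ -3.8 mm/day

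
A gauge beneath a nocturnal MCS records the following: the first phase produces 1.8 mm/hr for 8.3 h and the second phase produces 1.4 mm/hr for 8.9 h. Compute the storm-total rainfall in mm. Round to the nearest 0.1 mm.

total ≈ 27.4 mm

Total = Σ Rᵢ Δtᵢ = 1.8 × 8.3 + 1.4 × 8.9
      = 14.94 + 12.46 = 27.4 mm.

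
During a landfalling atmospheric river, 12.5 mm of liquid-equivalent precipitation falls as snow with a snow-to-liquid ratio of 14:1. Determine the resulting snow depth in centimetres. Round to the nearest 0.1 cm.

Snow depth = liquid × ratio = 12.5 mm × 14 = 175 mm = 17.5 cm.

snow depth ≈ 17.5 cm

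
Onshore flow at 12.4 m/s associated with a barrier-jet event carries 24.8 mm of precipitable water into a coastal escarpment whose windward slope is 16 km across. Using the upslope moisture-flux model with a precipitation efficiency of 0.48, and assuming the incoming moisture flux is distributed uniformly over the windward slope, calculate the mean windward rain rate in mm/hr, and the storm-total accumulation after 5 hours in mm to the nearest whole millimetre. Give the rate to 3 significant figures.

Incoming column moisture flux per unit ridge length: F = V × PW = 12.4 × 24.8 = 307.52 mm·m/s.
Spread over the 16 km slope with efficiency ε = 0.48: R = ε·F/W = 0.48 × 307.52 / 16000 m = 9.226e-03 mm/s.
R = 9.226e-03 × 3600 = 33.2 mm/hr.
Over 5 h: total = 33.2 × 5 = 166 mm.

R ≈ 33.2 mm/hr; total ≈ 166 mm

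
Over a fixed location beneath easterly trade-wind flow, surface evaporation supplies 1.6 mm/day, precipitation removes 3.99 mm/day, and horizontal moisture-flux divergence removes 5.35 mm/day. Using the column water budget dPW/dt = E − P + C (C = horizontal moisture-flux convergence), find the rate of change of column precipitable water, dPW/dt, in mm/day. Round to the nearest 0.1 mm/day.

dPW/dt = E − P + C = 1.6 − 3.99 + (-5.35) = -7.7 mm/day.

dPW/dt ≈ -7.7 mm/day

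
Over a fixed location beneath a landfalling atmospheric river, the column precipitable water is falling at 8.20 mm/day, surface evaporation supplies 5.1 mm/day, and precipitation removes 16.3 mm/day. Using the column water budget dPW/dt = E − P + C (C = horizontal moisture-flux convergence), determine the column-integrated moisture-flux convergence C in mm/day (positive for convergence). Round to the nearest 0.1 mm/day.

C ≈ 3.0 mm/day

dPW/dt = -8.20 mm/day.
C = dPW/dt − E + P = (-8.20) − 5.1 + 16.3 = 3.0 mm/day.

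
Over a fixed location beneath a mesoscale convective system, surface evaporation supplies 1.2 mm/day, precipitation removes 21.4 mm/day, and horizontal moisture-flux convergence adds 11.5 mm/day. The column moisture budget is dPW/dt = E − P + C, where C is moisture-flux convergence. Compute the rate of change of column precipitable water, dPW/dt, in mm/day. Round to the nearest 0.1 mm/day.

dPW/dt ≈ -8.7 mm/day

dPW/dt = E − P + C = 1.2 − 21.4 + (11.5) = -8.7 mm/day.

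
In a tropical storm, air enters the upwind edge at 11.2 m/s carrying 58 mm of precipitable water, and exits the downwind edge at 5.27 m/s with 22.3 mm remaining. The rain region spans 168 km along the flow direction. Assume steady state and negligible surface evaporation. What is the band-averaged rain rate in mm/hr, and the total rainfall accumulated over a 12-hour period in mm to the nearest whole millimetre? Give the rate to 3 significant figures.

Column moisture flux per unit crosswind length is F = V × PW.
Inflow: F_in = 11.2 × 58 = 649.6 mm·m/s
Outflow: F_out = 5.27 × 22.3 = 117.521 mm·m/s
Steady-state rate R = (F_in − F_out)/L = (649.6 − 117.521) / 168000 m = 3.167e-03 mm/s.
R = 3.167e-03 × 3600 = 11.4 mm/hr.
Over 12 h: total = 11.4 × 12 = 136.8 ≈ 137 mm.

R ≈ 11.4 mm/hr; total ≈ 137 mm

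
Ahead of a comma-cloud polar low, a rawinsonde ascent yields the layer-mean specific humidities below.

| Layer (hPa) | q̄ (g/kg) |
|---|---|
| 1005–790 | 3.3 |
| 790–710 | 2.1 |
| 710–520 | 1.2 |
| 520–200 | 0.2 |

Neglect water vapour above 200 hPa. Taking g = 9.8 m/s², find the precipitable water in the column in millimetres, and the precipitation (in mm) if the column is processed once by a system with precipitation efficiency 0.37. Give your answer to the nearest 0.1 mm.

PW ≈ 11.9 mm; precipitation ≈ 4.4 mm

Precipitable water is the column-integrated vapour mass per unit area: PW = (1/g) Σ q̄ Δp, with q in kg/kg and Δp in Pa (1 kg/m² of water = 1 mm).
Layer 1005–790 hPa: Δp = 215 hPa = 21500 Pa, q̄ = 0.0033 kg/kg → 0.0033 × 21500 / 9.8 = 7.24 mm
Layer 790–710 hPa: Δp = 80 hPa = 8000 Pa, q̄ = 0.0021 kg/kg → 0.0021 × 8000 / 9.8 = 1.71 mm
Layer 710–520 hPa: Δp = 190 hPa = 19000 Pa, q̄ = 0.0012 kg/kg → 0.0012 × 19000 / 9.8 = 2.33 mm
Layer 520–200 hPa: Δp = 320 hPa = 32000 Pa, q̄ = 0.0002 kg/kg → 0.0002 × 32000 / 9.8 = 0.65 mm
PW = 7.24 + 1.71 + 2.33 + 0.65 = 11.93 ≈ 11.9 mm.
Precipitation = ε × PW = 0.37 × 11.9 = 4.4 mm.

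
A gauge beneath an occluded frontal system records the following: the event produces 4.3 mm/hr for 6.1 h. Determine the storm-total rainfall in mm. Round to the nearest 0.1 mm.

Total = Σ Rᵢ Δtᵢ = 4.3 × 6.1
      = 26.23 = 26.2 mm.

total ≈ 26.2 mm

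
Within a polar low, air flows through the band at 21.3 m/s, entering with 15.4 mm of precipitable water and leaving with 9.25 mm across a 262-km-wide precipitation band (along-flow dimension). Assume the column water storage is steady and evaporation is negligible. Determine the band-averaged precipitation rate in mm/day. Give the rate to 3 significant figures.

R ≈ 43.2 mm/day

Column moisture flux per unit crosswind length is F = V × PW.
Inflow: F_in = 21.3 × 15.4 = 328.02 mm·m/s
Outflow: F_out = 21.3 × 9.25 = 197.025 mm·m/s
Steady-state rate R = (F_in − F_out)/L = (328.02 − 197.025) / 262000 m = 5.000e-04 mm/s.
R = 5.000e-04 × 3600 × 24 = 43.2 mm/day.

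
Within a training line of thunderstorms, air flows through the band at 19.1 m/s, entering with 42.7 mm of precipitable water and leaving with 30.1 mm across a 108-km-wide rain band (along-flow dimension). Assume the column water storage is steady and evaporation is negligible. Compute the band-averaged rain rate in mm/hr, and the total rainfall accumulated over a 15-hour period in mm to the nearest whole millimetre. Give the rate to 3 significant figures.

Column moisture flux per unit crosswind length is F = V × PW.
Inflow: F_in = 19.1 × 42.7 = 815.57 mm·m/s
Outflow: F_out = 19.1 × 30.1 = 574.91 mm·m/s
Steady-state rate R = (F_in − F_out)/L = (815.57 − 574.91) / 108000 m = 2.228e-03 mm/s.
R = 2.228e-03 × 3600 = 8.02 mm/hr.
Over 15 h: total = 8.02 × 15 = 120.3 ≈ 120 mm.

R ≈ 8.02 mm/hr; total ≈ 120 mm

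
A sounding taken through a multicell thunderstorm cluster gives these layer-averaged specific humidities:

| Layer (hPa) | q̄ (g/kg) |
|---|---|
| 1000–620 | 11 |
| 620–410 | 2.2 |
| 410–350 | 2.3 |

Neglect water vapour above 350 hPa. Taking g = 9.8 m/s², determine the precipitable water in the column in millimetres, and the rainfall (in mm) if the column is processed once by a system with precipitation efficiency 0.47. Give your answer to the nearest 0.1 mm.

PW ≈ 48.8 mm; rainfall ≈ 22.9 mm

Precipitable water is the column-integrated vapour mass per unit area: PW = (1/g) Σ q̄ Δp, with q in kg/kg and Δp in Pa (1 kg/m² of water = 1 mm).
Layer 1000–620 hPa: Δp = 380 hPa = 38000 Pa, q̄ = 0.011 kg/kg → 0.011 × 38000 / 9.8 = 42.65 mm
Layer 620–410 hPa: Δp = 210 hPa = 21000 Pa, q̄ = 0.0022 kg/kg → 0.0022 × 21000 / 9.8 = 4.71 mm
Layer 410–350 hPa: Δp = 60 hPa = 6000 Pa, q̄ = 0.0023 kg/kg → 0.0023 × 6000 / 9.8 = 1.41 mm
PW = 42.65 + 4.71 + 1.41 = 48.77 ≈ 48.8 mm.
Rainfall = ε × PW = 0.47 × 48.8 = 22.9 mm.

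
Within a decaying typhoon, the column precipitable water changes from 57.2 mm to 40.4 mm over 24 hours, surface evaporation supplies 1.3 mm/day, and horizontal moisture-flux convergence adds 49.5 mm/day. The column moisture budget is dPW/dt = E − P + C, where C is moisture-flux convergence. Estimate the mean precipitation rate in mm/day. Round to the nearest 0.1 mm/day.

dPW/dt = (40.4 − 57.2) mm / (24/24 day) = -16.800 mm/day.
P = E + C − dPW/dt = 1.3 + (49.5) − (-16.800) = 67.6 mm/day.

P ≈ 67.6 mm/day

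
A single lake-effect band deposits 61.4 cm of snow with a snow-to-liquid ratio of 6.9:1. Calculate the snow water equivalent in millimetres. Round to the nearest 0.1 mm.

SWE ≈ 89.0 mm

SWE = snow depth / ratio = 61.4 cm / 6.9 = 8.899 cm = 89.0 mm.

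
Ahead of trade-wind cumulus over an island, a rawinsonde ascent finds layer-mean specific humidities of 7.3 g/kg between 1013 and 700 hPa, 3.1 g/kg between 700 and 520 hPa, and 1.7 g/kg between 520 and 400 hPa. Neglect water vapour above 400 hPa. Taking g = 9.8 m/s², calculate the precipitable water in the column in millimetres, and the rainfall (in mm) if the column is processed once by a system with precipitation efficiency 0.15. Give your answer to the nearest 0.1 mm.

PW ≈ 31.1 mm; rainfall ≈ 4.7 mm

Precipitable water is the column-integrated vapour mass per unit area: PW = (1/g) Σ q̄ Δp, with q in kg/kg and Δp in Pa (1 kg/m² of water = 1 mm).
Layer 1013–700 hPa: Δp = 313 hPa = 31300 Pa, q̄ = 0.0073 kg/kg → 0.0073 × 31300 / 9.8 = 23.32 mm
Layer 700–520 hPa: Δp = 180 hPa = 18000 Pa, q̄ = 0.0031 kg/kg → 0.0031 × 18000 / 9.8 = 5.69 mm
Layer 520–400 hPa: Δp = 120 hPa = 12000 Pa, q̄ = 0.0017 kg/kg → 0.0017 × 12000 / 9.8 = 2.08 mm
PW = 23.32 + 5.69 + 2.08 = 31.09 ≈ 31.1 mm.
Rainfall = ε × PW = 0.15 × 31.1 = 4.7 mm.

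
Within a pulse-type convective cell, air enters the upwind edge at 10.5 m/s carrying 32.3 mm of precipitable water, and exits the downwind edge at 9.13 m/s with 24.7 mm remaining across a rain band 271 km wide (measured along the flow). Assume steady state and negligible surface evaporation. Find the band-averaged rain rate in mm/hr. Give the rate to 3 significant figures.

Column moisture flux per unit crosswind length is F = V × PW.
Inflow: F_in = 10.5 × 32.3 = 339.15 mm·m/s
Outflow: F_out = 9.13 × 24.7 = 225.511 mm·m/s
Steady-state rate R = (F_in − F_out)/L = (339.15 − 225.511) / 271000 m = 4.193e-04 mm/s.
R = 4.193e-04 × 3600 = 1.51 mm/hr.

R ≈ 1.51 mm/hr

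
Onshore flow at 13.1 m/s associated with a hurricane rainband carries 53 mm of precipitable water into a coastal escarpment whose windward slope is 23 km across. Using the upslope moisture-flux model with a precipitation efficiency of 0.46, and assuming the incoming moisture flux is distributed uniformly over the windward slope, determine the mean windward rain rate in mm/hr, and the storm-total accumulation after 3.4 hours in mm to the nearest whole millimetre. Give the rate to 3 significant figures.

R ≈ 50.0 mm/hr; total ≈ 170 mm

Incoming column moisture flux per unit ridge length: F = V × PW = 13.1 × 53 = 694.3 mm·m/s.
Spread over the 23 km slope with efficiency ε = 0.46: R = ε·F/W = 0.46 × 694.3 / 23000 m = 1.389e-02 mm/s.
R = 1.389e-02 × 3600 = 50.0 mm/hr.
Over 3.4 h: total = 50.0 × 3.4 = 170 mm.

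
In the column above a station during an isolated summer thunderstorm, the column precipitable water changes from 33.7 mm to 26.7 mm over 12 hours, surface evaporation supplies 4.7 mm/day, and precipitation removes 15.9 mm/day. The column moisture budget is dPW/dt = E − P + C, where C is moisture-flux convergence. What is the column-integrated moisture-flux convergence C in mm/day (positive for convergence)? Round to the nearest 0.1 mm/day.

dPW/dt = (26.7 − 33.7) mm / (12/24 day) = -14.000 mm/day.
C = dPW/dt − E + P = (-14.000) − 4.7 + 15.9 = -2.8 mm/day.

C ≈ -2.8 mm/day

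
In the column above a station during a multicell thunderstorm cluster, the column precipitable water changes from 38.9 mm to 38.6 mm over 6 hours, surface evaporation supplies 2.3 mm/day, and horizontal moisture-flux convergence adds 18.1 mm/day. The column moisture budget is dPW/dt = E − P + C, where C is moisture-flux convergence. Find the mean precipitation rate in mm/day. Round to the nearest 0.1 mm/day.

dPW/dt = (38.6 − 38.9) mm / (6/24 day) = -1.200 mm/day.
P = E + C − dPW/dt = 2.3 + (18.1) − (-1.200) = 21.6 mm/day.

P ≈ 21.6 mm/day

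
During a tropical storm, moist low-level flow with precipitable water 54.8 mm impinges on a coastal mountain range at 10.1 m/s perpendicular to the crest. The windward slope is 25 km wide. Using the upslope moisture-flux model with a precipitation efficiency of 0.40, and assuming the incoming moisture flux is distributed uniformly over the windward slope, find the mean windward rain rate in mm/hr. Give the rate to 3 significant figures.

R ≈ 31.9 mm/hr

Incoming column moisture flux per unit ridge length: F = V × PW = 10.1 × 54.8 = 553.48 mm·m/s.
Spread over the 25 km slope with efficiency ε = 0.40: R = ε·F/W = 0.40 × 553.48 / 25000 m = 8.856e-03 mm/s.
R = 8.856e-03 × 3600 = 31.9 mm/hr.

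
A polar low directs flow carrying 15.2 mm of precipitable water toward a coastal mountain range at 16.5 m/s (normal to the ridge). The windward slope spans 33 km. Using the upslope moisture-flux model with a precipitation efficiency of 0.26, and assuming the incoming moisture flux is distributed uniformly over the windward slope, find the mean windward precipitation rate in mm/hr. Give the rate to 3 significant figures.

Incoming column moisture flux per unit ridge length: F = V × PW = 16.5 × 15.2 = 250.8 mm·m/s.
Spread over the 33 km slope with efficiency ε = 0.26: R = ε·F/W = 0.26 × 250.8 / 33000 m = 1.976e-03 mm/s.
R = 1.976e-03 × 3600 = 7.11 mm/hr.

R ≈ 7.11 mm/hr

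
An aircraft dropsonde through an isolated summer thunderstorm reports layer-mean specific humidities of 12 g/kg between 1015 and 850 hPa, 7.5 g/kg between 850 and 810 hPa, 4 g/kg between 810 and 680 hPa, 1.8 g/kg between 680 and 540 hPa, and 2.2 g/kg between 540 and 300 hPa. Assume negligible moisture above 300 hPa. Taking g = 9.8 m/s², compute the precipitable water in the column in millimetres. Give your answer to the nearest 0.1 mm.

Precipitable water is the column-integrated vapour mass per unit area: PW = (1/g) Σ q̄ Δp, with q in kg/kg and Δp in Pa (1 kg/m² of water = 1 mm).
Layer 1015–850 hPa: Δp = 165 hPa = 16500 Pa, q̄ = 0.012 kg/kg → 0.012 × 16500 / 9.8 = 20.20 mm
Layer 850–810 hPa: Δp = 40 hPa = 4000 Pa, q̄ = 0.0075 kg/kg → 0.0075 × 4000 / 9.8 = 3.06 mm
Layer 810–680 hPa: Δp = 130 hPa = 13000 Pa, q̄ = 0.004 kg/kg → 0.004 × 13000 / 9.8 = 5.31 mm
Layer 680–540 hPa: Δp = 140 hPa = 14000 Pa, q̄ = 0.0018 kg/kg → 0.0018 × 14000 / 9.8 = 2.57 mm
Layer 540–300 hPa: Δp = 240 hPa = 24000 Pa, q̄ = 0.0022 kg/kg → 0.0022 × 24000 / 9.8 = 5.39 mm
PW = 20.20 + 3.06 + 5.31 + 2.57 + 5.39 = 36.53 ≈ 36.5 mm.

PW ≈ 36.5 mm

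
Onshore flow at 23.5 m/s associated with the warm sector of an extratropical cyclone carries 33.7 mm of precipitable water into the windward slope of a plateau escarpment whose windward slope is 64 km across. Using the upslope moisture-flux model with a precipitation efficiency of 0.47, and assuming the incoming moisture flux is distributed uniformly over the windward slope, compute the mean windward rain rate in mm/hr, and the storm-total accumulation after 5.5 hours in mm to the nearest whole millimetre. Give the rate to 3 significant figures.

R ≈ 20.9 mm/hr; total ≈ 115 mm

Incoming column moisture flux per unit ridge length: F = V × PW = 23.5 × 33.7 = 791.95 mm·m/s.
Spread over the 64 km slope with efficiency ε = 0.47: R = ε·F/W = 0.47 × 791.95 / 64000 m = 5.816e-03 mm/s.
R = 5.816e-03 × 3600 = 20.9 mm/hr.
Over 5.5 h: total = 20.9 × 5.5 = 114.95 ≈ 115 mm.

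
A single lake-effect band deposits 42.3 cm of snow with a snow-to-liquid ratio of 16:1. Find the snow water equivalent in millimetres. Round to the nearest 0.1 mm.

SWE ≈ 26.4 mm

SWE = snow depth / ratio = 42.3 cm / 16 = 2.644 cm = 26.4 mm.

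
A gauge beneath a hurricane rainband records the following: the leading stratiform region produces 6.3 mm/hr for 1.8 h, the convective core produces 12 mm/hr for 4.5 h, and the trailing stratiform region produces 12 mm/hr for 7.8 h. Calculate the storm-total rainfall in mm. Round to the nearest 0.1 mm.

total ≈ 158.9 mm

Total = Σ Rᵢ Δtᵢ = 6.3 × 1.8 + 12 × 4.5 + 12 × 7.8
      = 11.34 + 54 + 93.6 = 158.9 mm.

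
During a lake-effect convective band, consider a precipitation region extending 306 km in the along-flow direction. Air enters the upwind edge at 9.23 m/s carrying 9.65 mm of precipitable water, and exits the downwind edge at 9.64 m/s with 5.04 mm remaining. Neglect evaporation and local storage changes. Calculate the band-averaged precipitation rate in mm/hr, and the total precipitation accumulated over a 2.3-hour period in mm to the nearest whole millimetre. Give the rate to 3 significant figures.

Column moisture flux per unit crosswind length is F = V × PW.
Inflow: F_in = 9.23 × 9.65 = 89.0695 mm·m/s
Outflow: F_out = 9.64 × 5.04 = 48.5856 mm·m/s
Steady-state rate R = (F_in − F_out)/L = (89.0695 − 48.5856) / 306000 m = 1.323e-04 mm/s.
R = 1.323e-04 × 3600 = 0.476 mm/hr.
Over 2.3 h: total = 0.476 × 2.3 = 1.0948 ≈ 1 mm.

R ≈ 0.476 mm/hr; total ≈ 1 mm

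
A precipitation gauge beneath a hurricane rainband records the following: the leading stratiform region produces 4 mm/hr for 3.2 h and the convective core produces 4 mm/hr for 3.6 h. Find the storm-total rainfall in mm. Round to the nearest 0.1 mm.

total ≈ 27.2 mm

Total = Σ Rᵢ Δtᵢ = 4 × 3.2 + 4 × 3.6
      = 12.8 + 14.4 = 27.2 mm.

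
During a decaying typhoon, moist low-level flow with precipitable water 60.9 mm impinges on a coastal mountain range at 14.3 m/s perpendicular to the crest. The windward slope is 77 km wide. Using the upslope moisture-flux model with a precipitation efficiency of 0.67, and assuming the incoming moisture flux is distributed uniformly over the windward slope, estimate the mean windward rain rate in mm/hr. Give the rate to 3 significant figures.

R ≈ 27.3 mm/hr

Incoming column moisture flux per unit ridge length: F = V × PW = 14.3 × 60.9 = 870.87 mm·m/s.
Spread over the 77 km slope with efficiency ε = 0.67: R = ε·F/W = 0.67 × 870.87 / 77000 m = 7.578e-03 mm/s.
R = 7.578e-03 × 3600 = 27.3 mm/hr.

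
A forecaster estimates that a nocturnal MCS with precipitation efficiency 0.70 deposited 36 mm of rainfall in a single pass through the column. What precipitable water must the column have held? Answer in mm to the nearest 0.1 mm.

PW = rainfall / ε = 36 / 0.70 = 51.4 mm.

PW ≈ 51.4 mm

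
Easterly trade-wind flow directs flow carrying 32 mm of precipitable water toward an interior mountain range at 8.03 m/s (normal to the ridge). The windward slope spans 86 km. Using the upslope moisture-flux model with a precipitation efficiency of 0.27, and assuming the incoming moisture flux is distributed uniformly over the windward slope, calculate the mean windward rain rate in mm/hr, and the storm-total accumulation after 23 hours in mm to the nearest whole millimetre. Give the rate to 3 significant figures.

R ≈ 2.90 mm/hr; total ≈ 67 mm

Incoming column moisture flux per unit ridge length: F = V × PW = 8.03 × 32 = 256.96 mm·m/s.
Spread over the 86 km slope with efficiency ε = 0.27: R = ε·F/W = 0.27 × 256.96 / 86000 m = 8.067e-04 mm/s.
R = 8.067e-04 × 3600 = 2.90 mm/hr.
Over 23 h: total = 2.90 × 23 = 66.7 ≈ 67 mm.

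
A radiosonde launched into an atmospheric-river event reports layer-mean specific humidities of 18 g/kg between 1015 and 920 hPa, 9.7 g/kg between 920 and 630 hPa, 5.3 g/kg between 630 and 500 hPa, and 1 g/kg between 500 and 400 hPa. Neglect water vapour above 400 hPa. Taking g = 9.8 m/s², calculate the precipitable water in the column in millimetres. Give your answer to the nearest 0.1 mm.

Precipitable water is the column-integrated vapour mass per unit area: PW = (1/g) Σ q̄ Δp, with q in kg/kg and Δp in Pa (1 kg/m² of water = 1 mm).
Layer 1015–920 hPa: Δp = 95 hPa = 9500 Pa, q̄ = 0.018 kg/kg → 0.018 × 9500 / 9.8 = 17.45 mm
Layer 920–630 hPa: Δp = 290 hPa = 29000 Pa, q̄ = 0.0097 kg/kg → 0.0097 × 29000 / 9.8 = 28.70 mm
Layer 630–500 hPa: Δp = 130 hPa = 13000 Pa, q̄ = 0.0053 kg/kg → 0.0053 × 13000 / 9.8 = 7.03 mm
Layer 500–400 hPa: Δp = 100 hPa = 10000 Pa, q̄ = 0.001 kg/kg → 0.001 × 10000 / 9.8 = 1.02 mm
PW = 17.45 + 28.70 + 7.03 + 1.02 = 54.20 ≈ 54.2 mm.

PW ≈ 54.2 mm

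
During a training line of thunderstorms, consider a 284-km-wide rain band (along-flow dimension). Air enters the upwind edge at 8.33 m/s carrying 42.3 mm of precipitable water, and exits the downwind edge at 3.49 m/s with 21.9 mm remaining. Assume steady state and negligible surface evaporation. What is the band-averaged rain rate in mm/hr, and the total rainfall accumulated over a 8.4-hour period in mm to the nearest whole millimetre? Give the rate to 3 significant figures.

R ≈ 3.50 mm/hr; total ≈ 29 mm

Column moisture flux per unit crosswind length is F = V × PW.
Inflow: F_in = 8.33 × 42.3 = 352.359 mm·m/s
Outflow: F_out = 3.49 × 21.9 = 76.431 mm·m/s
Steady-state rate R = (F_in − F_out)/L = (352.359 − 76.431) / 284000 m = 9.716e-04 mm/s.
R = 9.716e-04 × 3600 = 3.50 mm/hr.
Over 8.4 h: total = 3.50 × 8.4 = 29.4 ≈ 29 mm.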